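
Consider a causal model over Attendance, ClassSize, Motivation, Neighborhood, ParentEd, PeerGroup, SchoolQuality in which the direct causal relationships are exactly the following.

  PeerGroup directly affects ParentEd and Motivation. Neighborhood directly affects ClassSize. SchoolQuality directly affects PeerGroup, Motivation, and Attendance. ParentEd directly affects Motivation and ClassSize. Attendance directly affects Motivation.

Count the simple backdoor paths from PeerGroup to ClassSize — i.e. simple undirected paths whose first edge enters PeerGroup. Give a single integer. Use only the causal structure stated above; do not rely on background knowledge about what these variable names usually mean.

A backdoor path from PeerGroup to ClassSize is any simple undirected path whose first edge points into PeerGroup (i.e. leaves PeerGroup via a parent).
Parents of PeerGroup: {SchoolQuality}.
Enumerating:
  P1: PeerGroup <- SchoolQuality -> Attendance -> Motivation <- ParentEd -> ClassSize
  P2: PeerGroup <- SchoolQuality -> Motivation <- ParentEd -> ClassSize
That exhausts the simple backdoor paths. Count: 2.

2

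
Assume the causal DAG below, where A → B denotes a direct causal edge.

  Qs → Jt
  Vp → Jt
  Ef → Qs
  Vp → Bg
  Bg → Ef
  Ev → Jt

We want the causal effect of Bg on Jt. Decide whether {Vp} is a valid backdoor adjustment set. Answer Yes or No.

Backdoor paths from Bg to Jt (paths whose first edge points into Bg):
  P1: Bg <- Vp -> Jt
Condition 1 (no descendant of Bg in the set): holds — descendants of Bg are {Ef, Jt, Qs}; none are in {Vp}.
Condition 2 (every backdoor path blocked by {Vp}):
  P1: blocked at fork node Vp ∈ conditioning set.
{Vp} satisfies the backdoor criterion.

Yes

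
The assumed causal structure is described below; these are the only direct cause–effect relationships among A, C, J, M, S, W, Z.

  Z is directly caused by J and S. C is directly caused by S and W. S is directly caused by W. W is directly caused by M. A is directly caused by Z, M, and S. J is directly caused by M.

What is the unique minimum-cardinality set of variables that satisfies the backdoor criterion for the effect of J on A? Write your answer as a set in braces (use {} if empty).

Variables eligible for adjustment (non-descendants of J, excluding J and A): {C, M, S, W}.
Backdoor paths from J to A:
  P1: J <- M -> W -> S -> Z -> A
  P2: J <- M -> W -> S -> A
  P3: J <- M -> W -> C <- S -> Z -> A
  P4: J <- M -> W -> C <- S -> A
  P5: J <- M -> A
The empty set is not sufficient: P1 (J <- M -> W -> S -> Z -> A) has no collider blocking it and no conditioned non-collider, so it is open.
Try {M}:
  P1: blocked at fork node M ∈ conditioning set.
  P2: blocked at fork node M ∈ conditioning set.
  P3: blocked at fork node M ∈ conditioning set.
  P4: blocked at fork node M ∈ conditioning set.
  P5: blocked at fork node M ∈ conditioning set.
{M} contains no descendant of J and blocks every backdoor path.
No other singleton works — e.g. {W} leaves P5 open — so {M} is the unique smallest valid adjustment set.

{M}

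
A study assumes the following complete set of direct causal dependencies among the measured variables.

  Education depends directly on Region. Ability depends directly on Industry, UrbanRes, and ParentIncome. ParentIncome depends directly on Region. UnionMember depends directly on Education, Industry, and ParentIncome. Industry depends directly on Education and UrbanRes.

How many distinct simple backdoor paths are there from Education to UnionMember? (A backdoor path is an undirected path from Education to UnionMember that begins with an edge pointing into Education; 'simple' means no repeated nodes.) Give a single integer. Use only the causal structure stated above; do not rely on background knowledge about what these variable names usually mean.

A backdoor path from Education to UnionMember is any simple undirected path whose first edge points into Education (i.e. leaves Education via a parent).
Parents of Education: {Region}.
Enumerating:
  P1: Education <- Region -> ParentIncome -> UnionMember
  P2: Education <- Region -> ParentIncome -> Ability <- UrbanRes -> Industry -> UnionMember
  P3: Education <- Region -> ParentIncome -> Ability <- Industry -> UnionMember
That exhausts the simple backdoor paths. Count: 3.

3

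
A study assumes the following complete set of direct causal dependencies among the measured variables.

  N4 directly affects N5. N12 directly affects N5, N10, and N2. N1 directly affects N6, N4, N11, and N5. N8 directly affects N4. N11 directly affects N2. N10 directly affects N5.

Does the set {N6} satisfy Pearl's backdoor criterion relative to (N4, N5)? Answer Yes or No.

Backdoor paths from N4 to N5 (paths whose first edge points into N4):
  P1: N4 <- N1 -> N5
  P2: N4 <- N1 -> N11 -> N2 <- N12 -> N10 -> N5
  P3: N4 <- N1 -> N11 -> N2 <- N12 -> N5
Condition 1 (no descendant of N4 in the set): holds — descendants of N4 are {N5}; none are in {N6}.
Condition 2 (every backdoor path blocked by {N6}):
  P1: open — no interior node is in the conditioning set.
  P2: blocked at collider N2 (neither it nor any descendant is in the conditioning set).
  P3: blocked at collider N2 (neither it nor any descendant is in the conditioning set).
{N6} does not satisfy the backdoor criterion.

No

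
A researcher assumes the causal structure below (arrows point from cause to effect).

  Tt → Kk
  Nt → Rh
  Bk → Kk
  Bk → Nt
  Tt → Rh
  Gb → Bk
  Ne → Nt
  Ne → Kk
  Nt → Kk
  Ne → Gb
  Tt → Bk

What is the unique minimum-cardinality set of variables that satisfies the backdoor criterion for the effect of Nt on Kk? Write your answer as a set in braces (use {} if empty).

Variables eligible for adjustment (non-descendants of Nt, excluding Nt and Kk): {Bk, Gb, Ne, Tt}.
Backdoor paths from Nt to Kk:
  P1: Nt <- Ne -> Gb -> Bk <- Tt -> Kk
  P2: Nt <- Ne -> Gb -> Bk -> Kk
  P3: Nt <- Ne -> Kk
  P4: Nt <- Bk <- Gb <- Ne -> Kk
  P5: Nt <- Bk <- Tt -> Kk
  P6: Nt <- Bk -> Kk
The empty set is not sufficient: P2 (Nt <- Ne -> Gb -> Bk -> Kk) has no collider blocking it and no conditioned non-collider, so it is open.
Try {Bk, Ne}:
  P1: blocked at fork node Ne ∈ conditioning set.
  P2: blocked at fork node Ne ∈ conditioning set.
  P3: blocked at fork node Ne ∈ conditioning set.
  P4: blocked at chain node Bk ∈ conditioning set.
  P5: blocked at chain node Bk ∈ conditioning set.
  P6: blocked at fork node Bk ∈ conditioning set.
{Bk, Ne} contains no descendant of Nt and blocks every backdoor path.
Every element of {Bk, Ne} is needed (dropping Bk leaves P5 open; dropping Ne leaves P1 open), so no proper subset is valid.
Among all size-2 subsets of the eligible variables, only {Bk, Ne} blocks every backdoor path, so it is the unique smallest valid adjustment set.

{Bk, Ne}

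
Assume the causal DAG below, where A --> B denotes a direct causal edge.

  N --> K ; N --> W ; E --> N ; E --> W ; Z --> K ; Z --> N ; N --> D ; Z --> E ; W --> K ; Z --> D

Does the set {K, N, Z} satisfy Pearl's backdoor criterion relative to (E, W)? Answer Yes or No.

No

Backdoor paths from E to W (paths whose first edge points into E):
  P1: E <- Z -> N -> W
  P2: E <- Z -> N -> K <- W
  P3: E <- Z -> K <- N -> W
  P4: E <- Z -> K <- W
  P5: E <- Z -> D <- N -> W
  P6: E <- Z -> D <- N -> K <- W
Condition 1 (no descendant of E in the set): FAILS — K and N are descendants of E.
Condition 2 (every backdoor path blocked by {K, N, Z}):
  P1: blocked at fork node Z ∈ conditioning set.
  P2: blocked at fork node Z ∈ conditioning set.
  P3: blocked at fork node Z ∈ conditioning set.
  P4: blocked at fork node Z ∈ conditioning set.
  P5: blocked at fork node Z ∈ conditioning set.
  P6: blocked at fork node Z ∈ conditioning set.
{K, N, Z} does not satisfy the backdoor criterion.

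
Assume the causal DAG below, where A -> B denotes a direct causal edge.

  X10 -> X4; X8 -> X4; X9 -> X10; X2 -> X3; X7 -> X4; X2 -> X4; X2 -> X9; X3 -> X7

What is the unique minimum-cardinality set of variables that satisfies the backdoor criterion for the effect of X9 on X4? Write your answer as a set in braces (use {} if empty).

{X2}

Variables eligible for adjustment (non-descendants of X9, excluding X9 and X4): {X2, X3, X7, X8}.
Backdoor paths from X9 to X4:
  P1: X9 <- X2 -> X3 -> X7 -> X4
  P2: X9 <- X2 -> X4
The empty set is not sufficient: P1 (X9 <- X2 -> X3 -> X7 -> X4) has no collider blocking it and no conditioned non-collider, so it is open.
Try {X2}:
  P1: blocked at fork node X2 ∈ conditioning set.
  P2: blocked at fork node X2 ∈ conditioning set.
{X2} contains no descendant of X9 and blocks every backdoor path.
No other singleton works — e.g. {X8} leaves P1 open — so {X2} is the unique smallest valid adjustment set.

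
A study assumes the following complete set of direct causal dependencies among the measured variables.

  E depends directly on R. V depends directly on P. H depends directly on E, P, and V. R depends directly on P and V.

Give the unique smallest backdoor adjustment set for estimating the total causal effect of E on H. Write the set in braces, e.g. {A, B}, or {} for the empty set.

{R}

Variables eligible for adjustment (non-descendants of E, excluding E and H): {P, R, V}.
Backdoor paths from E to H:
  P1: E <- R <- P -> V -> H
  P2: E <- R <- P -> H
  P3: E <- R <- V <- P -> H
  P4: E <- R <- V -> H
The empty set is not sufficient: P1 (E <- R <- P -> V -> H) has no collider blocking it and no conditioned non-collider, so it is open.
Try {R}:
  P1: blocked at chain node R ∈ conditioning set.
  P2: blocked at chain node R ∈ conditioning set.
  P3: blocked at chain node R ∈ conditioning set.
  P4: blocked at chain node R ∈ conditioning set.
{R} contains no descendant of E and blocks every backdoor path.
No other singleton works — e.g. {P} leaves P4 open — so {R} is the unique smallest valid adjustment set.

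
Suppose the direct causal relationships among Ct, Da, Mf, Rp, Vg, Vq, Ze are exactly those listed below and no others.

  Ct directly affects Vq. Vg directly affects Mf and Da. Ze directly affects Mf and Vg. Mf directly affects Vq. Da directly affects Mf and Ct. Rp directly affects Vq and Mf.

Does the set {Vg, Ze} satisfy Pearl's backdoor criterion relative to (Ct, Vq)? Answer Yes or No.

No

Backdoor paths from Ct to Vq (paths whose first edge points into Ct):
  P1: Ct <- Da <- Vg <- Ze -> Mf <- Rp -> Vq
  P2: Ct <- Da <- Vg <- Ze -> Mf -> Vq
  P3: Ct <- Da <- Vg -> Mf <- Rp -> Vq
  P4: Ct <- Da <- Vg -> Mf -> Vq
  P5: Ct <- Da -> Mf <- Rp -> Vq
  P6: Ct <- Da -> Mf -> Vq
Condition 1 (no descendant of Ct in the set): holds — descendants of Ct are {Vq}; none are in {Vg, Ze}.
Condition 2 (every backdoor path blocked by {Vg, Ze}):
  P1: blocked at chain node Vg ∈ conditioning set.
  P2: blocked at chain node Vg ∈ conditioning set.
  P3: blocked at fork node Vg ∈ conditioning set.
  P4: blocked at fork node Vg ∈ conditioning set.
  P5: blocked at collider Mf (neither it nor any descendant is in the conditioning set).
  P6: open — no interior node is in the conditioning set.
{Vg, Ze} does not satisfy the backdoor criterion.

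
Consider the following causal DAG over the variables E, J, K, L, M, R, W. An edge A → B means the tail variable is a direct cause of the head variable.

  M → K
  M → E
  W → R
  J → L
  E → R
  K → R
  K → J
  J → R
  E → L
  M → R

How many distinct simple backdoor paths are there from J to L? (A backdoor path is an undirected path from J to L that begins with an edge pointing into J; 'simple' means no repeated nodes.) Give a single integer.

4

A backdoor path from J to L is any simple undirected path whose first edge points into J (i.e. leaves J via a parent).
Parents of J: {K}.
Enumerating:
  P1: J <- K <- M -> E -> L
  P2: J <- K <- M -> R <- E -> L
  P3: J <- K -> R <- M -> E -> L
  P4: J <- K -> R <- E -> L
That exhausts the simple backdoor paths. Count: 4.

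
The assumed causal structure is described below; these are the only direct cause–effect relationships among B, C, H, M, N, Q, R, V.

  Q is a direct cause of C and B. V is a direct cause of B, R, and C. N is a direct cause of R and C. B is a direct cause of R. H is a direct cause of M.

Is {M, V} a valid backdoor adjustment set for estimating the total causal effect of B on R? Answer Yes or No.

Backdoor paths from B to R (paths whose first edge points into B):
  P1: B <- V -> C <- N -> R
  P2: B <- V -> R
  P3: B <- Q -> C <- V -> R
  P4: B <- Q -> C <- N -> R
Condition 1 (no descendant of B in the set): holds — descendants of B are {R}; none are in {M, V}.
Condition 2 (every backdoor path blocked by {M, V}):
  P1: blocked at fork node V ∈ conditioning set.
  P2: blocked at fork node V ∈ conditioning set.
  P3: blocked at collider C (neither it nor any descendant is in the conditioning set).
  P4: blocked at collider C (neither it nor any descendant is in the conditioning set).
{M, V} satisfies the backdoor criterion.

Yes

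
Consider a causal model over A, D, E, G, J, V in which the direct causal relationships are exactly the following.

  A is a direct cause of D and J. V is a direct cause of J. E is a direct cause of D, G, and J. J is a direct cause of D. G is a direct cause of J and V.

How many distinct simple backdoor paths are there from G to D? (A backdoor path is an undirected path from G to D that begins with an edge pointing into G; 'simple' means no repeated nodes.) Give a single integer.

3

A backdoor path from G to D is any simple undirected path whose first edge points into G (i.e. leaves G via a parent).
Parents of G: {E}.
Enumerating:
  P1: G <- E -> J <- A -> D
  P2: G <- E -> J -> D
  P3: G <- E -> D
That exhausts the simple backdoor paths. Count: 3.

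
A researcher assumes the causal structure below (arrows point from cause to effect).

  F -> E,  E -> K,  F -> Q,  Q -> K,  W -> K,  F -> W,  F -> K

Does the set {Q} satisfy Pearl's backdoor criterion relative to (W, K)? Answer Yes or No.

Backdoor paths from W to K (paths whose first edge points into W):
  P1: W <- F -> E -> K
  P2: W <- F -> Q -> K
  P3: W <- F -> K
Condition 1 (no descendant of W in the set): holds — descendants of W are {K}; none are in {Q}.
Condition 2 (every backdoor path blocked by {Q}):
  P1: open — no interior node is in the conditioning set.
  P2: blocked at chain node Q ∈ conditioning set.
  P3: open — no interior node is in the conditioning set.
{Q} does not satisfy the backdoor criterion.

No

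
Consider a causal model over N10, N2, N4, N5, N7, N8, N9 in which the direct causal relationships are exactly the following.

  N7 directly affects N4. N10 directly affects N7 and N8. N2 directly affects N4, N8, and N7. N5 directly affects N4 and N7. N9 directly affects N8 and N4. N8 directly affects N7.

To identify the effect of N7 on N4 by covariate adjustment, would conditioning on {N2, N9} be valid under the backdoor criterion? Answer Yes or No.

Backdoor paths from N7 to N4 (paths whose first edge points into N7):
  P1: N7 <- N10 -> N8 <- N9 -> N4
  P2: N7 <- N10 -> N8 <- N2 -> N4
  P3: N7 <- N2 -> N8 <- N9 -> N4
  P4: N7 <- N2 -> N4
  P5: N7 <- N8 <- N9 -> N4
  P6: N7 <- N8 <- N2 -> N4
  P7: N7 <- N5 -> N4
Condition 1 (no descendant of N7 in the set): holds — descendants of N7 are {N4}; none are in {N2, N9}.
Condition 2 (every backdoor path blocked by {N2, N9}):
  P1: blocked at collider N8 (neither it nor any descendant is in the conditioning set).
  P2: blocked at collider N8 (neither it nor any descendant is in the conditioning set).
  P3: blocked at fork node N2 ∈ conditioning set.
  P4: blocked at fork node N2 ∈ conditioning set.
  P5: blocked at fork node N9 ∈ conditioning set.
  P6: blocked at fork node N2 ∈ conditioning set.
  P7: open — no interior node is in the conditioning set.
{N2, N9} does not satisfy the backdoor criterion.

No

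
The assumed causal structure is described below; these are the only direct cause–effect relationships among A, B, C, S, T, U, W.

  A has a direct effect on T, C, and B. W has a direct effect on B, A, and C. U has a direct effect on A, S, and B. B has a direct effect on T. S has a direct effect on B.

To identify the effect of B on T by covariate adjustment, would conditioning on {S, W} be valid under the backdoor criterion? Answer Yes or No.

No

Backdoor paths from B to T (paths whose first edge points into B):
  P1: B <- U -> A -> T
  P2: B <- W -> A -> T
  P3: B <- W -> C <- A -> T
  P4: B <- A -> T
  P5: B <- S <- U -> A -> T
Condition 1 (no descendant of B in the set): holds — descendants of B are {T}; none are in {S, W}.
Condition 2 (every backdoor path blocked by {S, W}):
  P1: open — no interior node is in the conditioning set.
  P2: blocked at fork node W ∈ conditioning set.
  P3: blocked at fork node W ∈ conditioning set.
  P4: open — no interior node is in the conditioning set.
  P5: blocked at chain node S ∈ conditioning set.
{S, W} does not satisfy the backdoor criterion.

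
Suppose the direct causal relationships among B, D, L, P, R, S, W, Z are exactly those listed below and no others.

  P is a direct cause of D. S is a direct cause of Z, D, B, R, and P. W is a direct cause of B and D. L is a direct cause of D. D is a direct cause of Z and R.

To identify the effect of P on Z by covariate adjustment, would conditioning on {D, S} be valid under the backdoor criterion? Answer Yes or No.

Backdoor paths from P to Z (paths whose first edge points into P):
  P1: P <- S -> D -> Z
  P2: P <- S -> R <- D -> Z
  P3: P <- S -> Z
  P4: P <- S -> B <- W -> D -> Z
Condition 1 (no descendant of P in the set): FAILS — D is a descendant of P.
Condition 2 (every backdoor path blocked by {D, S}):
  P1: blocked at fork node S ∈ conditioning set.
  P2: blocked at fork node S ∈ conditioning set.
  P3: blocked at fork node S ∈ conditioning set.
  P4: blocked at fork node S ∈ conditioning set.
{D, S} does not satisfy the backdoor criterion.

No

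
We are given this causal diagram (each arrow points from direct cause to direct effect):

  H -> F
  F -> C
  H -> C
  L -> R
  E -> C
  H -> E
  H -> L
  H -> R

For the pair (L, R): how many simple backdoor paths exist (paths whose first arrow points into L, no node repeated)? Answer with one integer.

A backdoor path from L to R is any simple undirected path whose first edge points into L (i.e. leaves L via a parent).
Parents of L: {H}.
Enumerating:
  P1: L <- H -> R
That exhausts the simple backdoor paths. Count: 1.

1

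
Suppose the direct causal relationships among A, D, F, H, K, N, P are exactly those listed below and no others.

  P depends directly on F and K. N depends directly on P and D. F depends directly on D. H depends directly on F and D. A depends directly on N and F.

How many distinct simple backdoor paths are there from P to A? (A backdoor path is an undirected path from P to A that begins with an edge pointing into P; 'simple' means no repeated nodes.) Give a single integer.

A backdoor path from P to A is any simple undirected path whose first edge points into P (i.e. leaves P via a parent).
Parents of P: {F, K}.
Enumerating:
  P1: P <- F <- D -> N -> A
  P2: P <- F -> A
  P3: P <- F -> H <- D -> N -> A
That exhausts the simple backdoor paths. Count: 3.

3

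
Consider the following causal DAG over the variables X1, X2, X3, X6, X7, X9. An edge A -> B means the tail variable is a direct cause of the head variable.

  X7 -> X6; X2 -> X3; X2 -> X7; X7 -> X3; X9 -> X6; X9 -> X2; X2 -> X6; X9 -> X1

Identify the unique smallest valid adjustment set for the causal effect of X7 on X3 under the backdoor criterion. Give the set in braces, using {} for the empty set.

{X2}

Variables eligible for adjustment (non-descendants of X7, excluding X7 and X3): {X1, X2, X9}.
Backdoor paths from X7 to X3:
  P1: X7 <- X2 -> X3
The empty set is not sufficient: P1 (X7 <- X2 -> X3) has no collider blocking it and no conditioned non-collider, so it is open.
Try {X2}:
  P1: blocked at fork node X2 ∈ conditioning set.
{X2} contains no descendant of X7 and blocks every backdoor path.
No other singleton works — e.g. {X9} leaves P1 open — so {X2} is the unique smallest valid adjustment set.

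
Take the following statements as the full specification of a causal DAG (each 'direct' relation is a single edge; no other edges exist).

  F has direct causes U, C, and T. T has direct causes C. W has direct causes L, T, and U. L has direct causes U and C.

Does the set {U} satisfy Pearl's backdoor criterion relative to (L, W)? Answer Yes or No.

No

Backdoor paths from L to W (paths whose first edge points into L):
  P1: L <- U -> W
  P2: L <- U -> F <- C -> T -> W
  P3: L <- U -> F <- T -> W
  P4: L <- C -> T -> W
  P5: L <- C -> T -> F <- U -> W
  P6: L <- C -> F <- U -> W
  P7: L <- C -> F <- T -> W
Condition 1 (no descendant of L in the set): holds — descendants of L are {W}; none are in {U}.
Condition 2 (every backdoor path blocked by {U}):
  P1: blocked at fork node U ∈ conditioning set.
  P2: blocked at fork node U ∈ conditioning set.
  P3: blocked at fork node U ∈ conditioning set.
  P4: open — no interior node is in the conditioning set.
  P5: blocked at collider F (neither it nor any descendant is in the conditioning set).
  P6: blocked at collider F (neither it nor any descendant is in the conditioning set).
  P7: blocked at collider F (neither it nor any descendant is in the conditioning set).
{U} does not satisfy the backdoor criterion.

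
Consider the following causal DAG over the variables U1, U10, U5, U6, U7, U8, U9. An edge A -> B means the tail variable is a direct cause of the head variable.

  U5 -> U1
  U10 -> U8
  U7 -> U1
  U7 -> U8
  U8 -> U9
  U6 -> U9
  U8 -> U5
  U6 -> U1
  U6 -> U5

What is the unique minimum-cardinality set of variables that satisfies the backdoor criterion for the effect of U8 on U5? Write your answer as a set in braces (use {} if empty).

Variables eligible for adjustment (non-descendants of U8, excluding U8 and U5): {U10, U6, U7}.
Backdoor paths from U8 to U5:
  P1: U8 <- U7 -> U1 <- U6 -> U5
  P2: U8 <- U7 -> U1 <- U5
Each backdoor path contains an unconditioned collider, so every path is already blocked with the empty conditioning set:
  P1: blocked at collider U1 (neither it nor any descendant is in the conditioning set).
  P2: blocked at collider U1 (neither it nor any descendant is in the conditioning set).
The empty set is therefore the unique smallest valid set.

{}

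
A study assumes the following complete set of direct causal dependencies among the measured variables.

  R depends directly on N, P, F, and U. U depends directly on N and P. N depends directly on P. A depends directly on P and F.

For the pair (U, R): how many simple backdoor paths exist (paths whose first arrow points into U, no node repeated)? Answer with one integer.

A backdoor path from U to R is any simple undirected path whose first edge points into U (i.e. leaves U via a parent).
Parents of U: {N, P}.
Enumerating:
  P1: U <- P -> N -> R
  P2: U <- P -> R
  P3: U <- P -> A <- F -> R
  P4: U <- N <- P -> R
  P5: U <- N <- P -> A <- F -> R
  P6: U <- N -> R
That exhausts the simple backdoor paths. Count: 6.

6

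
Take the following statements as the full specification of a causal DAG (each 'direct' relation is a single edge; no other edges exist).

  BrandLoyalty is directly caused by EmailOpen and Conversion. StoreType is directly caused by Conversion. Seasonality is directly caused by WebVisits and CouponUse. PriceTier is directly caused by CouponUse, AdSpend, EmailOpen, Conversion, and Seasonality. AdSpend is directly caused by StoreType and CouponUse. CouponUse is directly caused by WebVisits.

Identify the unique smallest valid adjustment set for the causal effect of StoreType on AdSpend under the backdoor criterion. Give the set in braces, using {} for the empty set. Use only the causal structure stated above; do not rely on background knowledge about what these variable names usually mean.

{}

Variables eligible for adjustment (non-descendants of StoreType, excluding StoreType and AdSpend): {BrandLoyalty, Conversion, CouponUse, EmailOpen, Seasonality, WebVisits}.
Backdoor paths from StoreType to AdSpend:
  P1: StoreType <- Conversion -> BrandLoyalty <- EmailOpen -> PriceTier <- CouponUse -> AdSpend
  P2: StoreType <- Conversion -> BrandLoyalty <- EmailOpen -> PriceTier <- Seasonality <- WebVisits -> CouponUse -> AdSpend
  P3: StoreType <- Conversion -> BrandLoyalty <- EmailOpen -> PriceTier <- Seasonality <- CouponUse -> AdSpend
  P4: StoreType <- Conversion -> BrandLoyalty <- EmailOpen -> PriceTier <- AdSpend
  P5: StoreType <- Conversion -> PriceTier <- CouponUse -> AdSpend
  P6: StoreType <- Conversion -> PriceTier <- Seasonality <- WebVisits -> CouponUse -> AdSpend
  P7: StoreType <- Conversion -> PriceTier <- Seasonality <- CouponUse -> AdSpend
  P8: StoreType <- Conversion -> PriceTier <- AdSpend
Each backdoor path contains an unconditioned collider, so every path is already blocked with the empty conditioning set:
  P1: blocked at collider BrandLoyalty (neither it nor any descendant is in the conditioning set).
  P2: blocked at collider BrandLoyalty (neither it nor any descendant is in the conditioning set).
  P3: blocked at collider BrandLoyalty (neither it nor any descendant is in the conditioning set).
  P4: blocked at collider BrandLoyalty (neither it nor any descendant is in the conditioning set).
  P5: blocked at collider PriceTier (neither it nor any descendant is in the conditioning set).
  P6: blocked at collider PriceTier (neither it nor any descendant is in the conditioning set).
  P7: blocked at collider PriceTier (neither it nor any descendant is in the conditioning set).
  P8: blocked at collider PriceTier (neither it nor any descendant is in the conditioning set).
The empty set is therefore the unique smallest valid set.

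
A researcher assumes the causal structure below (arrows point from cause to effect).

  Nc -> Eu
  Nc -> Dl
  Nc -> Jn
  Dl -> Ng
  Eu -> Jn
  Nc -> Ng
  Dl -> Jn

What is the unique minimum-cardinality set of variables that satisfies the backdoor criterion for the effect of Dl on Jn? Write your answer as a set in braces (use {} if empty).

{Nc}

Variables eligible for adjustment (non-descendants of Dl, excluding Dl and Jn): {Eu, Nc}.
Backdoor paths from Dl to Jn:
  P1: Dl <- Nc -> Eu -> Jn
  P2: Dl <- Nc -> Jn
The empty set is not sufficient: P1 (Dl <- Nc -> Eu -> Jn) has no collider blocking it and no conditioned non-collider, so it is open.
Try {Nc}:
  P1: blocked at fork node Nc ∈ conditioning set.
  P2: blocked at fork node Nc ∈ conditioning set.
{Nc} contains no descendant of Dl and blocks every backdoor path.
No other singleton works — e.g. {Eu} leaves P2 open — so {Nc} is the unique smallest valid adjustment set.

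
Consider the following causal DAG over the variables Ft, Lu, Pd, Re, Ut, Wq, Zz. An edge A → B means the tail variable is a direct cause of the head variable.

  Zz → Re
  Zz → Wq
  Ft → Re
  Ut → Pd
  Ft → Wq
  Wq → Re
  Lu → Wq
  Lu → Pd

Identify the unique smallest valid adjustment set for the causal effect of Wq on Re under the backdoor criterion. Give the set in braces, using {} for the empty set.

{Ft, Zz}

Variables eligible for adjustment (non-descendants of Wq, excluding Wq and Re): {Ft, Lu, Pd, Ut, Zz}.
Backdoor paths from Wq to Re:
  P1: Wq <- Zz -> Re
  P2: Wq <- Ft -> Re
The empty set is not sufficient: P1 (Wq <- Zz -> Re) has no collider blocking it and no conditioned non-collider, so it is open.
Try {Ft, Zz}:
  P1: blocked at fork node Zz ∈ conditioning set.
  P2: blocked at fork node Ft ∈ conditioning set.
{Ft, Zz} contains no descendant of Wq and blocks every backdoor path.
Every element of {Ft, Zz} is needed (dropping Ft leaves P2 open; dropping Zz leaves P1 open), so no proper subset is valid.
Among all size-2 subsets of the eligible variables, only {Ft, Zz} blocks every backdoor path, so it is the unique smallest valid adjustment set.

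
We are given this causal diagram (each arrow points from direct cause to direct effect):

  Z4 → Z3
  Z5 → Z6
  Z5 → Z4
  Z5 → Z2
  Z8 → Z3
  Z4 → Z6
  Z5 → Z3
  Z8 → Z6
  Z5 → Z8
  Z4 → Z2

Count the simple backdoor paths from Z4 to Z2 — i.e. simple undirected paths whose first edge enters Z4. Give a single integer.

1

A backdoor path from Z4 to Z2 is any simple undirected path whose first edge points into Z4 (i.e. leaves Z4 via a parent).
Parents of Z4: {Z5}.
Enumerating:
  P1: Z4 <- Z5 -> Z2
That exhausts the simple backdoor paths. Count: 1.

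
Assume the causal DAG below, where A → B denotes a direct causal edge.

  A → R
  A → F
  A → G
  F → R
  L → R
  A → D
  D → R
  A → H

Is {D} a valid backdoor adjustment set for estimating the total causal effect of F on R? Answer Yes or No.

Backdoor paths from F to R (paths whose first edge points into F):
  P1: F <- A -> D -> R
  P2: F <- A -> R
Condition 1 (no descendant of F in the set): holds — descendants of F are {R}; none are in {D}.
Condition 2 (every backdoor path blocked by {D}):
  P1: blocked at chain node D ∈ conditioning set.
  P2: open — no interior node is in the conditioning set.
{D} does not satisfy the backdoor criterion.

No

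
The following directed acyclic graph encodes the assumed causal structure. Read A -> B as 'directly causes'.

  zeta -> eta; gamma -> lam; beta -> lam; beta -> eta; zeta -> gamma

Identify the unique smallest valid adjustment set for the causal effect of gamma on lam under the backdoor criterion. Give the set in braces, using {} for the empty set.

Variables eligible for adjustment (non-descendants of gamma, excluding gamma and lam): {beta, eta, zeta}.
Backdoor paths from gamma to lam:
  P1: gamma <- zeta -> eta <- beta -> lam
Each backdoor path contains an unconditioned collider, so every path is already blocked with the empty conditioning set:
  P1: blocked at collider eta (neither it nor any descendant is in the conditioning set).
The empty set is therefore the unique smallest valid set.

{}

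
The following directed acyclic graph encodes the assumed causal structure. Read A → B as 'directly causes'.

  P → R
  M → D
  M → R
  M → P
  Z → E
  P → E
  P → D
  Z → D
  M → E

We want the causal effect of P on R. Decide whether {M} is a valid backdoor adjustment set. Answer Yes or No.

Yes

Backdoor paths from P to R (paths whose first edge points into P):
  P1: P <- M -> R
Condition 1 (no descendant of P in the set): holds — descendants of P are {D, E, R}; none are in {M}.
Condition 2 (every backdoor path blocked by {M}):
  P1: blocked at fork node M ∈ conditioning set.
{M} satisfies the backdoor criterion.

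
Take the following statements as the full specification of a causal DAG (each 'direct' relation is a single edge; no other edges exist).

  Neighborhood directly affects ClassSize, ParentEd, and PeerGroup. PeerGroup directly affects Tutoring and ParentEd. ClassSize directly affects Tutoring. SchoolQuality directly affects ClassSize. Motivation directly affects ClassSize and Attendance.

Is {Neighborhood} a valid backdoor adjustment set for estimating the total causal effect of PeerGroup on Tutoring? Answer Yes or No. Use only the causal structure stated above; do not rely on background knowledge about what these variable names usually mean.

Backdoor paths from PeerGroup to Tutoring (paths whose first edge points into PeerGroup):
  P1: PeerGroup <- Neighborhood -> ClassSize -> Tutoring
Condition 1 (no descendant of PeerGroup in the set): holds — descendants of PeerGroup are {ParentEd, Tutoring}; none are in {Neighborhood}.
Condition 2 (every backdoor path blocked by {Neighborhood}):
  P1: blocked at fork node Neighborhood ∈ conditioning set.
{Neighborhood} satisfies the backdoor criterion.

Yes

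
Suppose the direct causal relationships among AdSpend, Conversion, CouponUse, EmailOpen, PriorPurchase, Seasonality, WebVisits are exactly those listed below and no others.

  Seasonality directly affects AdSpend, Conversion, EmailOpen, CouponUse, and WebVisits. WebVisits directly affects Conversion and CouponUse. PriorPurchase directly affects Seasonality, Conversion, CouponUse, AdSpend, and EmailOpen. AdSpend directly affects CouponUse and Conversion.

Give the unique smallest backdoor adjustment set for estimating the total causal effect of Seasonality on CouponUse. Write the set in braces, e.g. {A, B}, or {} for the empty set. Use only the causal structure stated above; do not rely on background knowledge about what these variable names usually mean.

Variables eligible for adjustment (non-descendants of Seasonality, excluding Seasonality and CouponUse): {PriorPurchase}.
Backdoor paths from Seasonality to CouponUse:
  P1: Seasonality <- PriorPurchase -> AdSpend -> CouponUse
  P2: Seasonality <- PriorPurchase -> AdSpend -> Conversion <- WebVisits -> CouponUse
  P3: Seasonality <- PriorPurchase -> CouponUse
  P4: Seasonality <- PriorPurchase -> Conversion <- WebVisits -> CouponUse
  P5: Seasonality <- PriorPurchase -> Conversion <- AdSpend -> CouponUse
The empty set is not sufficient: P1 (Seasonality <- PriorPurchase -> AdSpend -> CouponUse) has no collider blocking it and no conditioned non-collider, so it is open.
Try {PriorPurchase}:
  P1: blocked at fork node PriorPurchase ∈ conditioning set.
  P2: blocked at fork node PriorPurchase ∈ conditioning set.
  P3: blocked at fork node PriorPurchase ∈ conditioning set.
  P4: blocked at fork node PriorPurchase ∈ conditioning set.
  P5: blocked at fork node PriorPurchase ∈ conditioning set.
{PriorPurchase} contains no descendant of Seasonality and blocks every backdoor path.
{PriorPurchase} is the unique smallest valid adjustment set.

{PriorPurchase}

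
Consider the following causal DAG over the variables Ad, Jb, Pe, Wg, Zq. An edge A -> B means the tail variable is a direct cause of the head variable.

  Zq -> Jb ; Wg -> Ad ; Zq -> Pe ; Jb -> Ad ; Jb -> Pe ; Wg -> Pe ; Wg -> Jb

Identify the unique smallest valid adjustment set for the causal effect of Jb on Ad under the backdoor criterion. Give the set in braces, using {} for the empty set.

Variables eligible for adjustment (non-descendants of Jb, excluding Jb and Ad): {Wg, Zq}.
Backdoor paths from Jb to Ad:
  P1: Jb <- Wg -> Ad
  P2: Jb <- Zq -> Pe <- Wg -> Ad
The empty set is not sufficient: P1 (Jb <- Wg -> Ad) has no collider blocking it and no conditioned non-collider, so it is open.
Try {Wg}:
  P1: blocked at fork node Wg ∈ conditioning set.
  P2: blocked at collider Pe (neither it nor any descendant is in the conditioning set).
{Wg} contains no descendant of Jb and blocks every backdoor path.
No other singleton works — e.g. {Zq} leaves P1 open — so {Wg} is the unique smallest valid adjustment set.

{Wg}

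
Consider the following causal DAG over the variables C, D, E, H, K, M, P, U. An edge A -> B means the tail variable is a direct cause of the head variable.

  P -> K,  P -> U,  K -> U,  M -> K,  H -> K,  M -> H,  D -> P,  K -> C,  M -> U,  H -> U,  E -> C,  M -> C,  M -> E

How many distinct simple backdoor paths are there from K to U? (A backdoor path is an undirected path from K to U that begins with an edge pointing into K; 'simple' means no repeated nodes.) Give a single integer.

A backdoor path from K to U is any simple undirected path whose first edge points into K (i.e. leaves K via a parent).
Parents of K: {H, M, P}.
Enumerating:
  P1: K <- M -> H -> U
  P2: K <- M -> U
  P3: K <- H <- M -> U
  P4: K <- H -> U
  P5: K <- P -> U
That exhausts the simple backdoor paths. Count: 5.

5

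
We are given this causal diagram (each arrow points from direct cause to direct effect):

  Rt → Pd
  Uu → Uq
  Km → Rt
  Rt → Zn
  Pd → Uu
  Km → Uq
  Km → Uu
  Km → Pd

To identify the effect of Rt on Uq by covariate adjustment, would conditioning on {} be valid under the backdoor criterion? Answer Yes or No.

Backdoor paths from Rt to Uq (paths whose first edge points into Rt):
  P1: Rt <- Km -> Pd -> Uu -> Uq
  P2: Rt <- Km -> Uu -> Uq
  P3: Rt <- Km -> Uq
Condition 1 (no descendant of Rt in the set): holds — descendants of Rt are {Pd, Uq, Uu, Zn}; none are in {}.
Condition 2 (every backdoor path blocked by {}):
  P1: open — no interior node is in the conditioning set.
  P2: open — no interior node is in the conditioning set.
  P3: open — no interior node is in the conditioning set.
{} does not satisfy the backdoor criterion.

No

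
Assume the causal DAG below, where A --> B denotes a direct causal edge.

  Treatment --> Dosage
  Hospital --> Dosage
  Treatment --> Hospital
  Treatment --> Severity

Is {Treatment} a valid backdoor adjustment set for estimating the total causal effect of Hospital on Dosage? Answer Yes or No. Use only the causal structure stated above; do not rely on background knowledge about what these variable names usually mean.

Backdoor paths from Hospital to Dosage (paths whose first edge points into Hospital):
  P1: Hospital <- Treatment -> Dosage
Condition 1 (no descendant of Hospital in the set): holds — descendants of Hospital are {Dosage}; none are in {Treatment}.
Condition 2 (every backdoor path blocked by {Treatment}):
  P1: blocked at fork node Treatment ∈ conditioning set.
{Treatment} satisfies the backdoor criterion.

Yes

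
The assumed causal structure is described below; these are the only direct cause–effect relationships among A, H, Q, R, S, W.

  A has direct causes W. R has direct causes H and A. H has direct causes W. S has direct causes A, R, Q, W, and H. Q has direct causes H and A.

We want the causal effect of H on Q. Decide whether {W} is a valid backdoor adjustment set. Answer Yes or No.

Backdoor paths from H to Q (paths whose first edge points into H):
  P1: H <- W -> A -> R -> S <- Q
  P2: H <- W -> A -> Q
  P3: H <- W -> A -> S <- Q
  P4: H <- W -> S <- A -> Q
  P5: H <- W -> S <- R <- A -> Q
  P6: H <- W -> S <- Q
Condition 1 (no descendant of H in the set): holds — descendants of H are {Q, R, S}; none are in {W}.
Condition 2 (every backdoor path blocked by {W}):
  P1: blocked at fork node W ∈ conditioning set.
  P2: blocked at fork node W ∈ conditioning set.
  P3: blocked at fork node W ∈ conditioning set.
  P4: blocked at fork node W ∈ conditioning set.
  P5: blocked at fork node W ∈ conditioning set.
  P6: blocked at fork node W ∈ conditioning set.
{W} satisfies the backdoor criterion.

Yes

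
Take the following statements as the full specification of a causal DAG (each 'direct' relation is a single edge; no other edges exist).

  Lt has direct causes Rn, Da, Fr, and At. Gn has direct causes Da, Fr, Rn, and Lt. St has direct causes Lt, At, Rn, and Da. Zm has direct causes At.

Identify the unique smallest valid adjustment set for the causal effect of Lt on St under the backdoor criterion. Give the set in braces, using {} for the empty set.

Variables eligible for adjustment (non-descendants of Lt, excluding Lt and St): {At, Da, Fr, Rn, Zm}.
Backdoor paths from Lt to St:
  P1: Lt <- At -> St
  P2: Lt <- Da -> St
  P3: Lt <- Da -> Gn <- Rn -> St
  P4: Lt <- Rn -> St
  P5: Lt <- Rn -> Gn <- Da -> St
  P6: Lt <- Fr -> Gn <- Da -> St
  P7: Lt <- Fr -> Gn <- Rn -> St
The empty set is not sufficient: P1 (Lt <- At -> St) has no collider blocking it and no conditioned non-collider, so it is open.
Try {At, Da, Rn}:
  P1: blocked at fork node At ∈ conditioning set.
  P2: blocked at fork node Da ∈ conditioning set.
  P3: blocked at fork node Da ∈ conditioning set.
  P4: blocked at fork node Rn ∈ conditioning set.
  P5: blocked at fork node Rn ∈ conditioning set.
  P6: blocked at collider Gn (neither it nor any descendant is in the conditioning set).
  P7: blocked at collider Gn (neither it nor any descendant is in the conditioning set).
{At, Da, Rn} contains no descendant of Lt and blocks every backdoor path.
Every element of {At, Da, Rn} is needed (dropping At leaves P1 open; dropping Da leaves P2 open; dropping Rn leaves P4 open), so no proper subset is valid.
Among all size-3 subsets of the eligible variables, only {At, Da, Rn} blocks every backdoor path, so it is the unique smallest valid adjustment set.

{At, Da, Rn}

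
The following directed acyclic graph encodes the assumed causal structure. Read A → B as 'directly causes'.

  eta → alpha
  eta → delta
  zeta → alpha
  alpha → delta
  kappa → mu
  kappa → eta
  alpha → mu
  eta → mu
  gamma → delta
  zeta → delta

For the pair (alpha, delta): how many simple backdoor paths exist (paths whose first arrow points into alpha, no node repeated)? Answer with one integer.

A backdoor path from alpha to delta is any simple undirected path whose first edge points into alpha (i.e. leaves alpha via a parent).
Parents of alpha: {eta, zeta}.
Enumerating:
  P1: alpha <- zeta -> delta
  P2: alpha <- eta -> delta
That exhausts the simple backdoor paths. Count: 2.

2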